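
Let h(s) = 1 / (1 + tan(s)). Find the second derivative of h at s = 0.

Use the geometric series for the reciprocal, then substitute.
The coefficient of s^2 in the expansion is 1, so h′′(0) = 2! * (1) = 2.

2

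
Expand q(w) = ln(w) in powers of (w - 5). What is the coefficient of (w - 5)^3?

1/375

Use the known series and substitute for the argument.
q(5) = ln(5)
q′(5) = 1/5
q′′(5) = -1/25
q′′′(5) = 2/125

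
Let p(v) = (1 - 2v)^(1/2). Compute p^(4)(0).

-15

From the series, [v^4] p = -5/8; multiply by 4! = 24 to get -15.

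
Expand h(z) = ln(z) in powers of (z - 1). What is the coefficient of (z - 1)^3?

1/3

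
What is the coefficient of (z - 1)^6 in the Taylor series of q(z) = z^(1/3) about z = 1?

-154/6561

[(z - 1)^0] = 1;  [(z - 1)^1] = 1/3;  [(z - 1)^2] = -1/9;  [(z - 1)^3] = 5/81;  [(z - 1)^4] = -10/243;  [(z - 1)^5] = 22/729;  [(z - 1)^6] = -154/6561.
So c_6 = q^(6)(1)/6! = -154/6561.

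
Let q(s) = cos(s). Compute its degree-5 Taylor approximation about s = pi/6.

Compute the successive derivatives at the expansion point and divide by k!.
q(pi/6) = sqrt(3)/2
q′(pi/6) = -1/2
q′′(pi/6) = -sqrt(3)/2
q′′′(pi/6) = 1/2
q^(4)(pi/6) = sqrt(3)/2
q^(5)(pi/6) = -1/2

-(s - pi/6)^5/240 + sqrt(3)*(s - pi/6)^4/48 + (s - pi/6)^3/12 - sqrt(3)*(s - pi/6)^2/4 - (s - pi/6)/2 + sqrt(3)/2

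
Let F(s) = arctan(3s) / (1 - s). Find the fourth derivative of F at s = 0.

Multiply the two series term by term and collect like powers.
The coefficient of s^4 in the expansion is -6, so F^(4)(0) = 4! * (-6) = -144.

-144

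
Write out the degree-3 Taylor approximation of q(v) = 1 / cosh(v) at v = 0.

Invert the denominator's series and multiply.
q(0) = 1
q′(0) = 0
q′′(0) = -1
q′′′(0) = 0

1 - v^2/2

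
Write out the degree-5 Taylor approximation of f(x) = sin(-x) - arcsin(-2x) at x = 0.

Expand each term separately and add.

287*x^5/120 + 3*x^3/2 + x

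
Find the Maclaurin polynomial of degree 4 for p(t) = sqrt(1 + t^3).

Apply the Taylor formula c_k = f^(k)(a)/k!.
p(0) = 1
p′(0) = 0
p′′(0) = 0
p′′′(0) = 3
p^(4)(0) = 0

t^3/2 + 1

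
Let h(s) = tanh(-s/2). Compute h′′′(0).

1/4

The coefficient of s^3 in the expansion is 1/24, so h′′′(0) = 3! * (1/24) = 1/4.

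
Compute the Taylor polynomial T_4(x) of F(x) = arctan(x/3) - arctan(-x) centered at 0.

Combine the two series term by term.

-28*x^3/81 + 4*x/3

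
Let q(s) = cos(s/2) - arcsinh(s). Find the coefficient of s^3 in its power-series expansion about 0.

Add the two expansions coefficient-wise.

1/6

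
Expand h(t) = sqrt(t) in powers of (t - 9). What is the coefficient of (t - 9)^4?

-5/279936

h(9) = 3
h′(9) = 1/6
h′′(9) = -1/108
h′′′(9) = 1/648
h^(4)(9) = -5/11664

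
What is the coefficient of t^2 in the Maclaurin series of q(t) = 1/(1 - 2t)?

4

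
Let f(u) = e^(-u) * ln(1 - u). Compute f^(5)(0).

Write out both Maclaurin series and multiply, keeping only the needed powers.
From the series, [u^5] f = -3/40; multiply by 5! = 120 to get -9.

-9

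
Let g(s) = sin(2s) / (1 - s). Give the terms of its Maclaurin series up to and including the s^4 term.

2*s^4/3 + 2*s^3/3 + 2*s^2 + 2*s

Expand 1/(denominator) as a geometric series and multiply by the numerator's series.
[s^0] = 0;  [s^1] = 2;  [s^2] = 2;  [s^3] = 2/3;  [s^4] = 2/3.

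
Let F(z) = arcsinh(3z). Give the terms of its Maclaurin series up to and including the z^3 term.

-9*z^3/2 + 3*z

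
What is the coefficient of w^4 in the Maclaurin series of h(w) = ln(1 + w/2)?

-1/64

Differentiate repeatedly and evaluate at the center.
h(0) = 0
h′(0) = 1/2
h′′(0) = -1/4
h′′′(0) = 1/4
h^(4)(0) = -3/8
Dividing each by k! gives the coefficients c_0, ..., c_4.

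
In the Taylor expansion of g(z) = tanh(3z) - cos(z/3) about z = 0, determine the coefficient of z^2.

1/18

Combine the two series term by term.
[z^0] = -1;  [z^1] = 3;  [z^2] = 1/18.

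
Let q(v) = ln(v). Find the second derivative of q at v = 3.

-1/9

The coefficient of (v - 3)^2 in the expansion is -1/18, so q′′(3) = 2! * (-1/18) = -1/9.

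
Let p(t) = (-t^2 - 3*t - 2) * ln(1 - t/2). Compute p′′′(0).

Distribute the polynomial across the series and collect like powers.
From the series, [t^3] p = 23/24; multiply by 3! = 6 to get 23/4.

23/4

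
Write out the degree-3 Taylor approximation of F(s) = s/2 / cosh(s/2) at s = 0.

Write the quotient as an unknown series and match coefficients against numerator = denominator · series.
[s^0] = 0;  [s^1] = 1/2;  [s^2] = 0;  [s^3] = -1/16.

-s^3/16 + s/2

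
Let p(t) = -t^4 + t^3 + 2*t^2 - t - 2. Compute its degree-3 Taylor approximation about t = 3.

-11*(t - 3)^3 - 43*(t - 3)^2 - 70*(t - 3) - 41

[(t - 3)^0] = -41;  [(t - 3)^1] = -70;  [(t - 3)^2] = -43;  [(t - 3)^3] = -11.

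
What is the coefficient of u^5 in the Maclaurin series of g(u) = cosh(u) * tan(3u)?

1481/40

Multiply the two series term by term and collect like powers.
[u^0] = 0;  [u^1] = 3;  [u^2] = 0;  [u^3] = 21/2;  [u^4] = 0;  [u^5] = 1481/40.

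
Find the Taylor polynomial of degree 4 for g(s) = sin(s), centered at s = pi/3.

sqrt(3)*(s - pi/3)^4/48 - (s - pi/3)^3/12 - sqrt(3)*(s - pi/3)^2/4 + (s - pi/3)/2 + sqrt(3)/2

[(s - pi/3)^0] = sqrt(3)/2;  [(s - pi/3)^1] = 1/2;  [(s - pi/3)^2] = -sqrt(3)/4;  [(s - pi/3)^3] = -1/12;  [(s - pi/3)^4] = sqrt(3)/48.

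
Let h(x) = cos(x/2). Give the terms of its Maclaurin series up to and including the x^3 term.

1 - x^2/8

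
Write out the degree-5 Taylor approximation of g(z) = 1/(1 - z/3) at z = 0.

Apply the Taylor formula c_k = f^(k)(a)/k!.

z^5/243 + z^4/81 + z^3/27 + z^2/9 + z/3 + 1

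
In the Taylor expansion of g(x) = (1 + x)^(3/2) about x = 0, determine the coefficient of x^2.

Differentiate repeatedly and evaluate at the center.
g(0) = 1
g′(0) = 3/2
g′′(0) = 3/4
Dividing each by k! gives the coefficients c_0, ..., c_2.

3/8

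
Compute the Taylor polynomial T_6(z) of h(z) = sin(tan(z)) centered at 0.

Substitute the inner expansion into the outer series and collect powers.
h(0) = 0
h′(0) = 1
h′′(0) = 0
h′′′(0) = 1
h^(4)(0) = 0
h^(5)(0) = -3
h^(6)(0) = 0

-z^5/40 + z^3/6 + z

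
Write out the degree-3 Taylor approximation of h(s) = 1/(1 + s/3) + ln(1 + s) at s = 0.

8*s^3/27 - 7*s^2/18 + 2*s/3 + 1

Add the two expansions coefficient-wise.
h(0) = 1
h′(0) = 2/3
h′′(0) = -7/9
h′′′(0) = 16/9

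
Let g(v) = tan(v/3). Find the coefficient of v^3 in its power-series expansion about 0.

[v^0] = 0;  [v^1] = 1/3;  [v^2] = 0;  [v^3] = 1/81.
So c_3 = g′′′(0)/3! = 1/81.

1/81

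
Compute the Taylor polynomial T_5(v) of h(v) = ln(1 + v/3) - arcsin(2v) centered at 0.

Add the two expansions coefficient-wise.

-583*v^5/243 - v^4/324 - 107*v^3/81 - v^2/18 - 5*v/3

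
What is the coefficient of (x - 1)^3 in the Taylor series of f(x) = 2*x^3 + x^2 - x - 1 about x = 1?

2

[(x - 1)^0] = 1;  [(x - 1)^1] = 7;  [(x - 1)^2] = 7;  [(x - 1)^3] = 2.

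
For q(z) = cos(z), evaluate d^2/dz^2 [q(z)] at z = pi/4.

-sqrt(2)/2

From the series, [(z - pi/4)^2] q = -sqrt(2)/4; multiply by 2! = 2 to get -sqrt(2)/2.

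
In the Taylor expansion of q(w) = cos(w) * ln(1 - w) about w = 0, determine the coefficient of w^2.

Write out both Maclaurin series and multiply, keeping only the needed powers.
[w^0] = 0;  [w^1] = -1;  [w^2] = -1/2.

-1/2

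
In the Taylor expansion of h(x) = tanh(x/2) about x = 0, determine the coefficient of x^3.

[x^0] = 0;  [x^1] = 1/2;  [x^2] = 0;  [x^3] = -1/24.

-1/24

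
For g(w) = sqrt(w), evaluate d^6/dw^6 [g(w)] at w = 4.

-945/131072

Compute the successive derivatives at the expansion point and divide by k!.
The coefficient of (w - 4)^6 in the expansion is -21/2097152, so g^(6)(4) = 6! * (-21/2097152) = -945/131072.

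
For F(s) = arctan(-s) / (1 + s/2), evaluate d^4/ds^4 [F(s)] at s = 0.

-1

Multiply the two series term by term and collect like powers.
The coefficient of s^4 in the expansion is -1/24, so F^(4)(0) = 4! * (-1/24) = -1.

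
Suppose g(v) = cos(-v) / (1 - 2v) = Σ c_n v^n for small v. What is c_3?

Expand each factor separately, then convolve coefficients.
g(0) = 1
g′(0) = 2
g′′(0) = 7
g′′′(0) = 42
So c_3 = g′′′(0)/3! = 7.

7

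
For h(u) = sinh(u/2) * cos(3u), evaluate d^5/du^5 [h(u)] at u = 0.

Take the Cauchy product of the two expansions.
From the series, [u^5] h = 6121/3840; multiply by 5! = 120 to get 6121/32.

6121/32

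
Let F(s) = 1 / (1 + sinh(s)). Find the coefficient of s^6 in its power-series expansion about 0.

77/45

Write 1/(1+u) = 1 - u + u^2 - u^3 + ... and substitute the series for u.
F(0) = 1
F′(0) = -1
F′′(0) = 2
F′′′(0) = -7
F^(4)(0) = 32
F^(5)(0) = -181
F^(6)(0) = 1232
Dividing each by k! gives the coefficients c_0, ..., c_6.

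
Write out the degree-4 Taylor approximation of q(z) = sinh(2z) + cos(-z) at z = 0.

z^4/24 + 4*z^3/3 - z^2/2 + 2*z + 1

Add the two expansions coefficient-wise.
q(0) = 1
q′(0) = 2
q′′(0) = -1
q′′′(0) = 8
q^(4)(0) = 1
Dividing each by k! gives the coefficients c_0, ..., c_4.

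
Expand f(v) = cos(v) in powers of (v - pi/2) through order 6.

Use the known series and substitute for the argument.
[(v - pi/2)^0] = 0;  [(v - pi/2)^1] = -1;  [(v - pi/2)^2] = 0;  [(v - pi/2)^3] = 1/6;  [(v - pi/2)^4] = 0;  [(v - pi/2)^5] = -1/120;  [(v - pi/2)^6] = 0.

-(v - pi/2)^5/120 + (v - pi/2)^3/6 - (v - pi/2)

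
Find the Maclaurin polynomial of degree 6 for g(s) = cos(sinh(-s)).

s^6/240 - s^4/8 - s^2/2 + 1

Let u equal the inner series; expand the outer function in u and truncate.
g(0) = 1
g′(0) = 0
g′′(0) = -1
g′′′(0) = 0
g^(4)(0) = -3
g^(5)(0) = 0
g^(6)(0) = 3
The Taylor polynomial is Σ g^(k)(0)/k! · s^k.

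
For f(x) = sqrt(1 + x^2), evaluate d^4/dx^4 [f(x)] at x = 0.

From the series, [x^4] f = -1/8; multiply by 4! = 24 to get -3.

-3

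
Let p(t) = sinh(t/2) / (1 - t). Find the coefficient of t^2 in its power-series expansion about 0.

Write out both Maclaurin series and multiply, keeping only the needed powers.
p(0) = 0
p′(0) = 1/2
p′′(0) = 1
Dividing each by k! gives the coefficients c_0, ..., c_2.

1/2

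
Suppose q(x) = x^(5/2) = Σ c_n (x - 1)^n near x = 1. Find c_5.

3/256

Compute the successive derivatives at the expansion point and divide by k!.
[(x - 1)^0] = 1;  [(x - 1)^1] = 5/2;  [(x - 1)^2] = 15/8;  [(x - 1)^3] = 5/16;  [(x - 1)^4] = -5/128;  [(x - 1)^5] = 3/256.
So c_5 = q^(5)(1)/5! = 3/256.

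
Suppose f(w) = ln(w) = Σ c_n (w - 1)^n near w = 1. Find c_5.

f(1) = 0
f′(1) = 1
f′′(1) = -1
f′′′(1) = 2
f^(4)(1) = -6
f^(5)(1) = 24
Then c_k = f^(k)(1)/k! gives each Taylor coefficient.

1/5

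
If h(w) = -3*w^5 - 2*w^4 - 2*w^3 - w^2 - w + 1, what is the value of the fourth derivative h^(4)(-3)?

Apply the Taylor formula c_k = f^(k)(a)/k!.
From the series, [(w + 3)^4] h = 43; multiply by 4! = 24 to get 1032.

1032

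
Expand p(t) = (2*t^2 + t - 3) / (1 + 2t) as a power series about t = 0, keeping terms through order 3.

Shift and add copies of the series according to the polynomial's terms.
[t^0] = -3;  [t^1] = 7;  [t^2] = -12;  [t^3] = 24.

24*t^3 - 12*t^2 + 7*t - 3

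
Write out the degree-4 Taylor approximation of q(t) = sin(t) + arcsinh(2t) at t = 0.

-3*t^3/2 + 3*t

Expand each term separately and add.
q(0) = 0
q′(0) = 3
q′′(0) = 0
q′′′(0) = -9
q^(4)(0) = 0
Then c_k = q^(k)(0)/k! gives each Taylor coefficient.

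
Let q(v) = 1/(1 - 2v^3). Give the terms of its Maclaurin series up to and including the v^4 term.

Compute the successive derivatives at the expansion point and divide by k!.
q(0) = 1
q′(0) = 0
q′′(0) = 0
q′′′(0) = 12
q^(4)(0) = 0
Then c_k = q^(k)(0)/k! gives each Taylor coefficient.

2*v^3 + 1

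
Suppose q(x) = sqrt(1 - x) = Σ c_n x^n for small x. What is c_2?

-1/8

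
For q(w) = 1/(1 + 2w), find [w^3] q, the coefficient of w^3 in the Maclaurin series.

-8

Differentiate repeatedly and evaluate at the center.
[w^0] = 1;  [w^1] = -2;  [w^2] = 4;  [w^3] = -8.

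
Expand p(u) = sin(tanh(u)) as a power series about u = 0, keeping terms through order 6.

37*u^5/120 - u^3/2 + u

Let u equal the inner series; expand the outer function in u and truncate.
p(0) = 0
p′(0) = 1
p′′(0) = 0
p′′′(0) = -3
p^(4)(0) = 0
p^(5)(0) = 37
p^(6)(0) = 0
Then c_k = p^(k)(0)/k! gives each Taylor coefficient.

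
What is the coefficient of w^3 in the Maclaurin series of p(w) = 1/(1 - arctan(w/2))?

Substitute the inner expansion into the outer series and collect powers.
p(0) = 1
p′(0) = 1/2
p′′(0) = 1/2
p′′′(0) = 1/2
Then c_k = p^(k)(0)/k! gives each Taylor coefficient.

1/12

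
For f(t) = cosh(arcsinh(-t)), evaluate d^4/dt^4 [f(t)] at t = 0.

Substitute the inner expansion into the outer series and collect powers.
From the series, [t^4] f = -1/8; multiply by 4! = 24 to get -3.

-3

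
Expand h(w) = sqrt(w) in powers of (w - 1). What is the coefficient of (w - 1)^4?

-5/128

Compute the successive derivatives at the expansion point and divide by k!.
[(w - 1)^0] = 1;  [(w - 1)^1] = 1/2;  [(w - 1)^2] = -1/8;  [(w - 1)^3] = 1/16;  [(w - 1)^4] = -5/128.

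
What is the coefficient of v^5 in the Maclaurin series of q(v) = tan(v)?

2/15

q(0) = 0
q′(0) = 1
q′′(0) = 0
q′′′(0) = 2
q^(4)(0) = 0
q^(5)(0) = 16
Then c_k = q^(k)(0)/k! gives each Taylor coefficient.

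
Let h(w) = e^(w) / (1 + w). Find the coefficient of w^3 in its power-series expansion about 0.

Multiply the two series term by term and collect like powers.
h(0) = 1
h′(0) = 0
h′′(0) = 1
h′′′(0) = -2
The Taylor polynomial is Σ h^(k)(0)/k! · w^k.

-1/3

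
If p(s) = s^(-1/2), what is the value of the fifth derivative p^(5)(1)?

Use the known series and substitute for the argument.
The coefficient of (s - 1)^5 in the expansion is -63/256, so p^(5)(1) = 5! * (-63/256) = -945/32.

-945/32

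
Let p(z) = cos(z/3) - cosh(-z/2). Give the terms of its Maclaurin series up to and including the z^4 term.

-65*z^4/31104 - 13*z^2/72

Expand each term separately and add.
p(0) = 0
p′(0) = 0
p′′(0) = -13/36
p′′′(0) = 0
p^(4)(0) = -65/1296
The Taylor polynomial is Σ p^(k)(0)/k! · z^k.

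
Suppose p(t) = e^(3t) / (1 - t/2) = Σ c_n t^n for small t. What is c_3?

61/8

Expand each factor separately, then convolve coefficients.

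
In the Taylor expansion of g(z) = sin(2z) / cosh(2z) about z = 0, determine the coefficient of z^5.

Write the quotient as an unknown series and match coefficients against numerator = denominator · series.
g(0) = 0
g′(0) = 2
g′′(0) = 0
g′′′(0) = -32
g^(4)(0) = 0
g^(5)(0) = 1152
So c_5 = g^(5)(0)/5! = 48/5.

48/5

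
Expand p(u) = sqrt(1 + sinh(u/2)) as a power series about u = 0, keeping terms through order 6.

Let u equal the inner series; expand the outer function in u and truncate.
p(0) = 1
p′(0) = 1/4
p′′(0) = -1/16
p′′′(0) = 7/64
p^(4)(0) = -31/256
p^(5)(0) = 241/1024
p^(6)(0) = -2401/4096

-2401*u^6/2949120 + 241*u^5/122880 - 31*u^4/6144 + 7*u^3/384 - u^2/32 + u/4 + 1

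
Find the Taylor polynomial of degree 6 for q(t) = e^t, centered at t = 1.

e*(t - 1)^6/720 + e*(t - 1)^5/120 + e*(t - 1)^4/24 + e*(t - 1)^3/6 + e*(t - 1)^2/2 + e*(t - 1) + e

[(t - 1)^0] = e;  [(t - 1)^1] = e;  [(t - 1)^2] = e/2;  [(t - 1)^3] = e/6;  [(t - 1)^4] = e/24;  [(t - 1)^5] = e/120;  [(t - 1)^6] = e/720.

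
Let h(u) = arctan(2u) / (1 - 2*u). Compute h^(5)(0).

Expand 1/(denominator) as a geometric series and multiply by the numerator's series.
The coefficient of u^5 in the expansion is 416/15, so h^(5)(0) = 5! * (416/15) = 3328.

3328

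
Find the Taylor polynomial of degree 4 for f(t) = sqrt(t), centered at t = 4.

-5*(t - 4)^4/16384 + (t - 4)^3/512 - (t - 4)^2/64 + (t - 4)/4 + 2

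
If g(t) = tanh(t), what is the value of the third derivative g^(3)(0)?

-2

From the series, [t^3] g = -1/3; multiply by 3! = 6 to get -2.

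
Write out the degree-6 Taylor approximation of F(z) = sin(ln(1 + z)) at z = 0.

Plug the Maclaurin series of the inner function into that of the outer and collect terms.

z^6/8 - z^5/12 + z^3/6 - z^2/2 + z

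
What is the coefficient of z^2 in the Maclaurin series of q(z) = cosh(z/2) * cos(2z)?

Write out both Maclaurin series and multiply, keeping only the needed powers.
q(0) = 1
q′(0) = 0
q′′(0) = -15/4
So c_2 = q′′(0)/2! = -15/8.

-15/8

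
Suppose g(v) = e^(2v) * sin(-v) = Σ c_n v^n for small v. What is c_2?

-2

Expand each factor separately, then convolve coefficients.
[v^0] = 0;  [v^1] = -1;  [v^2] = -2.
So c_2 = g′′(0)/2! = -2.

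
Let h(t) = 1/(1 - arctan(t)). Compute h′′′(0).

Plug the Maclaurin series of the inner function into that of the outer and collect terms.
From the series, [t^3] h = 2/3; multiply by 3! = 6 to get 4.

4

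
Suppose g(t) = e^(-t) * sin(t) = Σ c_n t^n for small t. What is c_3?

Expand each factor separately, then convolve coefficients.
g(0) = 0
g′(0) = 1
g′′(0) = -2
g′′′(0) = 2
Dividing each by k! gives the coefficients c_0, ..., c_3.

1/3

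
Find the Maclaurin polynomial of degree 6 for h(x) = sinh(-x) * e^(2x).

-91*x^6/180 - 121*x^5/120 - 5*x^4/3 - 13*x^3/6 - 2*x^2 - x

Write out both Maclaurin series and multiply, keeping only the needed powers.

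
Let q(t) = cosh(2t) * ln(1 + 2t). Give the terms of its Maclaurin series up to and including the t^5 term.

Multiply the two series term by term and collect like powers.
q(0) = 0
q′(0) = 2
q′′(0) = -4
q′′′(0) = 40
q^(4)(0) = -192
q^(5)(0) = 1568
The Taylor polynomial is Σ q^(k)(0)/k! · t^k.

196*t^5/15 - 8*t^4 + 20*t^3/3 - 2*t^2 + 2*t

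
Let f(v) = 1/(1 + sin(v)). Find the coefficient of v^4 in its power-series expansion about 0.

Let u equal the inner series; expand the outer function in u and truncate.
[v^0] = 1;  [v^1] = -1;  [v^2] = 1;  [v^3] = -5/6;  [v^4] = 2/3.
So c_4 = f^(4)(0)/4! = 2/3.

2/3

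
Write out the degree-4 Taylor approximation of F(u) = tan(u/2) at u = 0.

F(0) = 0
F′(0) = 1/2
F′′(0) = 0
F′′′(0) = 1/4
F^(4)(0) = 0

u^3/24 + u/2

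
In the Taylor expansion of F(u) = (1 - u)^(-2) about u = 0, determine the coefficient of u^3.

4

Differentiate repeatedly and evaluate at the center.
F(0) = 1
F′(0) = 2
F′′(0) = 6
F′′′(0) = 24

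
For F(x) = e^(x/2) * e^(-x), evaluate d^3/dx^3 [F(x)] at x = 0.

Multiply the two series term by term and collect like powers.
From the series, [x^3] F = -1/48; multiply by 3! = 6 to get -1/8.

-1/8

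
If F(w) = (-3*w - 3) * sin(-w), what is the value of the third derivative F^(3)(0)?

-3

Distribute the polynomial across the series and collect like powers.
From the series, [w^3] F = -1/2; multiply by 3! = 6 to get -3.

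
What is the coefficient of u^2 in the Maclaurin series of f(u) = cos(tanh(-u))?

Substitute the inner expansion into the outer series and collect powers.
[u^0] = 1;  [u^1] = 0;  [u^2] = -1/2.

-1/2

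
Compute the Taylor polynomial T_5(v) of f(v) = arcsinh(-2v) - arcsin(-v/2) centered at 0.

Add the two expansions coefficient-wise.
[v^0] = 0;  [v^1] = -3/2;  [v^2] = 0;  [v^3] = 65/48;  [v^4] = 0;  [v^5] = -3069/1280.

-3069*v^5/1280 + 65*v^3/48 - 3*v/2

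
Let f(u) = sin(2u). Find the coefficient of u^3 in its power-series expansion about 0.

-4/3

f(0) = 0
f′(0) = 2
f′′(0) = 0
f′′′(0) = -8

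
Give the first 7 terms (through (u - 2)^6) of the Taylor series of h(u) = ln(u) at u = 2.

Compute the successive derivatives at the expansion point and divide by k!.
h(2) = ln(2)
h′(2) = 1/2
h′′(2) = -1/4
h′′′(2) = 1/4
h^(4)(2) = -3/8
h^(5)(2) = 3/4
h^(6)(2) = -15/8
Dividing each by k! gives the coefficients c_0, ..., c_6.

-(u - 2)^6/384 + (u - 2)^5/160 - (u - 2)^4/64 + (u - 2)^3/24 - (u - 2)^2/8 + (u - 2)/2 + ln(2)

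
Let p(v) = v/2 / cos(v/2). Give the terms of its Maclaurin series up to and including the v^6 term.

5*v^5/768 + v^3/16 + v/2

Write the quotient as an unknown series and match coefficients against numerator = denominator · series.
p(0) = 0
p′(0) = 1/2
p′′(0) = 0
p′′′(0) = 3/8
p^(4)(0) = 0
p^(5)(0) = 25/32
p^(6)(0) = 0
Then c_k = p^(k)(0)/k! gives each Taylor coefficient.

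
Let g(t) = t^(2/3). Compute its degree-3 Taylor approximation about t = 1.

4*(t - 1)^3/81 - (t - 1)^2/9 + 2*(t - 1)/3 + 1

g(1) = 1
g′(1) = 2/3
g′′(1) = -2/9
g′′′(1) = 8/27
Dividing each by k! gives the coefficients c_0, ..., c_3.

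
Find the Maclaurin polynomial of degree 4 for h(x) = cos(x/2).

x^4/384 - x^2/8 + 1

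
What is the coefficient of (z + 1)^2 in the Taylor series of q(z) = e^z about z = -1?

q(-1) = e^(-1)
q′(-1) = e^(-1)
q′′(-1) = e^(-1)
So c_2 = q′′(-1)/2! = e^(-1)/2.

e^(-1)/2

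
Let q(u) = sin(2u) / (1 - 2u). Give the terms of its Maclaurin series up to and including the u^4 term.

Take the Cauchy product of the two expansions.
[u^0] = 0;  [u^1] = 2;  [u^2] = 4;  [u^3] = 20/3;  [u^4] = 40/3.

40*u^4/3 + 20*u^3/3 + 4*u^2 + 2*u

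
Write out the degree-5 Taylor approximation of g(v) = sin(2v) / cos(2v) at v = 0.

64*v^5/15 + 8*v^3/3 + 2*v

Invert the denominator's series and multiply.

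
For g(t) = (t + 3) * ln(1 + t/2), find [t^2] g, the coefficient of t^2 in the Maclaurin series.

Distribute the polynomial across the series and collect like powers.
g(0) = 0
g′(0) = 3/2
g′′(0) = 1/4
So c_2 = g′′(0)/2! = 1/8.

1/8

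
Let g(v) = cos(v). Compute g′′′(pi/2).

The coefficient of (v - pi/2)^3 in the expansion is 1/6, so g′′′(pi/2) = 3! * (1/6) = 1.

1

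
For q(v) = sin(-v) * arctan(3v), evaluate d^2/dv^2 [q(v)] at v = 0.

-6

Multiply the two series term by term and collect like powers.
From the series, [v^2] q = -3; multiply by 2! = 2 to get -6.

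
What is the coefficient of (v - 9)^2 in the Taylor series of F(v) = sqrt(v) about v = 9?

Differentiate repeatedly and evaluate at the center.
F(9) = 3
F′(9) = 1/6
F′′(9) = -1/108
So c_2 = F′′(9)/2! = -1/216.

-1/216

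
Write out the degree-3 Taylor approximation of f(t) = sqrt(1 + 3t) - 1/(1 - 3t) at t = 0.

Add the two expansions coefficient-wise.
[t^0] = 0;  [t^1] = -3/2;  [t^2] = -81/8;  [t^3] = -405/16.

-405*t^3/16 - 81*t^2/8 - 3*t/2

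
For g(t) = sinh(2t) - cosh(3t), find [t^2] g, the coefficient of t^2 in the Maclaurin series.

-9/2

Add the two expansions coefficient-wise.
g(0) = -1
g′(0) = 2
g′′(0) = -9
So c_2 = g′′(0)/2! = -9/2.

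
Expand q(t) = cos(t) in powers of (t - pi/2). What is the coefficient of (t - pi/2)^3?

q(pi/2) = 0
q′(pi/2) = -1
q′′(pi/2) = 0
q′′′(pi/2) = 1

1/6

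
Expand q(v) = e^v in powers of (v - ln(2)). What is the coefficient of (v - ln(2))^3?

1/3

c_3 = q′′′(ln(2))/3! = 1/3.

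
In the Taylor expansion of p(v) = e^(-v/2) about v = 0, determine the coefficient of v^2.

1/8

p(0) = 1
p′(0) = -1/2
p′′(0) = 1/4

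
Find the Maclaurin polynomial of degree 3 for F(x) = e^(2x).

F(0) = 1
F′(0) = 2
F′′(0) = 4
F′′′(0) = 8

4*x^3/3 + 2*x^2 + 2*x + 1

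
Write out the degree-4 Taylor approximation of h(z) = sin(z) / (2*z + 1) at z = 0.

-23*z^4/3 + 23*z^3/6 - 2*z^2 + z

Multiply the numerator's expansion by the denominator's geometric series.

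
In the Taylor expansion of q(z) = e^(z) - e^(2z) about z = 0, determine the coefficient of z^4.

Expand each term separately and add.
q(0) = 0
q′(0) = -1
q′′(0) = -3
q′′′(0) = -7
q^(4)(0) = -15

-5/8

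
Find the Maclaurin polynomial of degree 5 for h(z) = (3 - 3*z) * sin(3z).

Shift and add copies of the series according to the polynomial's terms.
h(0) = 0
h′(0) = 9
h′′(0) = -18
h′′′(0) = -81
h^(4)(0) = 324
h^(5)(0) = 729
The Taylor polynomial is Σ h^(k)(0)/k! · z^k.

243*z^5/40 + 27*z^4/2 - 27*z^3/2 - 9*z^2 + 9*z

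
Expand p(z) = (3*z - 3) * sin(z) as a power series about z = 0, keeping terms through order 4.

-z^4/2 + z^3/2 + 3*z^2 - 3*z

Shift and add copies of the series according to the polynomial's terms.
[z^0] = 0;  [z^1] = -3;  [z^2] = 3;  [z^3] = 1/2;  [z^4] = -1/2.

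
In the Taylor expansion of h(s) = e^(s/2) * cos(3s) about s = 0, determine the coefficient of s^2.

-35/8

Write out both Maclaurin series and multiply, keeping only the needed powers.
h(0) = 1
h′(0) = 1/2
h′′(0) = -35/4
So c_2 = h′′(0)/2! = -35/8.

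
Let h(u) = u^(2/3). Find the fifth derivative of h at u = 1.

From the series, [(u - 1)^5] h = 14/729; multiply by 5! = 120 to get 560/243.

560/243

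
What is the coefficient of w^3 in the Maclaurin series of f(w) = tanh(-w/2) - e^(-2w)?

11/8

Combine the two series term by term.
f(0) = -1
f′(0) = 3/2
f′′(0) = -4
f′′′(0) = 33/4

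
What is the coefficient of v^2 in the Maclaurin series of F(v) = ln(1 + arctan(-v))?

-1/2

Plug the Maclaurin series of the inner function into that of the outer and collect terms.
F(0) = 0
F′(0) = -1
F′′(0) = -1
Then c_k = F^(k)(0)/k! gives each Taylor coefficient.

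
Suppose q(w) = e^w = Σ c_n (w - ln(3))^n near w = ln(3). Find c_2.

[(w - ln(3))^0] = 3;  [(w - ln(3))^1] = 3;  [(w - ln(3))^2] = 3/2.

3/2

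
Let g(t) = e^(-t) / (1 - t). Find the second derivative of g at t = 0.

1

Write out both Maclaurin series and multiply, keeping only the needed powers.
The coefficient of t^2 in the expansion is 1/2, so g′′(0) = 2! * (1/2) = 1.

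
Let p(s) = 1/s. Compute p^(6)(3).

80/243

The coefficient of (s - 3)^6 in the expansion is 1/2187, so p^(6)(3) = 6! * (1/2187) = 80/243.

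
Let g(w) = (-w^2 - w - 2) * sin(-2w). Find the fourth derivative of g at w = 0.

Shift and add copies of the series according to the polynomial's terms.
From the series, [w^4] g = -4/3; multiply by 4! = 24 to get -32.

-32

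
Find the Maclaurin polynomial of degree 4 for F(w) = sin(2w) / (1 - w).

2*w^4/3 + 2*w^3/3 + 2*w^2 + 2*w

Use 1/(1 - r) = Σ r^k on the denominator, then take the Cauchy product.
F(0) = 0
F′(0) = 2
F′′(0) = 4
F′′′(0) = 4
F^(4)(0) = 16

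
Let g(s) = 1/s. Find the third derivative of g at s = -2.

The coefficient of (s + 2)^3 in the expansion is -1/16, so g′′′(-2) = 3! * (-1/16) = -3/8.

-3/8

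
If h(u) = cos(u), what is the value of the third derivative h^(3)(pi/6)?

The coefficient of (u - pi/6)^3 in the expansion is 1/12, so h′′′(pi/6) = 3! * (1/12) = 1/2.

1/2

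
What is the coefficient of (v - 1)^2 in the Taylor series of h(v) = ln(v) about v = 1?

h(1) = 0
h′(1) = 1
h′′(1) = -1
The Taylor polynomial is Σ h^(k)(1)/k! · (v - 1)^k.

-1/2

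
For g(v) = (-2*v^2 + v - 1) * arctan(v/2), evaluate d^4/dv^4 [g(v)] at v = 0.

-1

Distribute the polynomial across the series and collect like powers.
From the series, [v^4] g = -1/24; multiply by 4! = 24 to get -1.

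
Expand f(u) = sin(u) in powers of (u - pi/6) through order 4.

(u - pi/6)^4/48 - sqrt(3)*(u - pi/6)^3/12 - (u - pi/6)^2/4 + sqrt(3)*(u - pi/6)/2 + 1/2

Apply the Taylor formula c_k = f^(k)(a)/k!.
f(pi/6) = 1/2
f′(pi/6) = sqrt(3)/2
f′′(pi/6) = -1/2
f′′′(pi/6) = -sqrt(3)/2
f^(4)(pi/6) = 1/2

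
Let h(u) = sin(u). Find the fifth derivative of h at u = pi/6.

The coefficient of (u - pi/6)^5 in the expansion is sqrt(3)/240, so h^(5)(pi/6) = 5! * (sqrt(3)/240) = sqrt(3)/2.

sqrt(3)/2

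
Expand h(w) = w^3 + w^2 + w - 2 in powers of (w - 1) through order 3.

Compute the successive derivatives at the expansion point and divide by k!.
h(1) = 1
h′(1) = 6
h′′(1) = 8
h′′′(1) = 6

(w - 1)^3 + 4*(w - 1)^2 + 6*(w - 1) + 1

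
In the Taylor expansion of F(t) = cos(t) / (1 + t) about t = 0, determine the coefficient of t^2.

1/2

Write out both Maclaurin series and multiply, keeping only the needed powers.
F(0) = 1
F′(0) = -1
F′′(0) = 1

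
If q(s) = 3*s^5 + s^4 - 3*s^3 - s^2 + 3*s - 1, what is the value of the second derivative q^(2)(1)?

52

The coefficient of (s - 1)^2 in the expansion is 26, so q′′(1) = 2! * (26) = 52.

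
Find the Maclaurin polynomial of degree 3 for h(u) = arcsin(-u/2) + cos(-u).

Expand each term separately and add.
h(0) = 1
h′(0) = -1/2
h′′(0) = -1
h′′′(0) = -1/8

-u^3/48 - u^2/2 - u/2 + 1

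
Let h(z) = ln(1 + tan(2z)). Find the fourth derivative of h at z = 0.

Substitute the inner expansion into the outer series and collect powers.
The coefficient of z^4 in the expansion is -28/3, so h^(4)(0) = 4! * (-28/3) = -224.

-224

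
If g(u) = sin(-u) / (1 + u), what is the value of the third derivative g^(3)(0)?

-5

Multiply the two series term by term and collect like powers.
From the series, [u^3] g = -5/6; multiply by 3! = 6 to get -5.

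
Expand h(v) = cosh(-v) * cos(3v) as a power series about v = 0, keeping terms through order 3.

Take the Cauchy product of the two expansions.
h(0) = 1
h′(0) = 0
h′′(0) = -8
h′′′(0) = 0

1 - 4*v^2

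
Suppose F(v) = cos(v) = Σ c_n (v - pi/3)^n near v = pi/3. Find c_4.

Use the known series and substitute for the argument.
[(v - pi/3)^0] = 1/2;  [(v - pi/3)^1] = -sqrt(3)/2;  [(v - pi/3)^2] = -1/4;  [(v - pi/3)^3] = sqrt(3)/12;  [(v - pi/3)^4] = 1/48.
So c_4 = F^(4)(pi/3)/4! = 1/48.

1/48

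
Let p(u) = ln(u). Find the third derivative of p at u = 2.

1/4

From the series, [(u - 2)^3] p = 1/24; multiply by 3! = 6 to get 1/4.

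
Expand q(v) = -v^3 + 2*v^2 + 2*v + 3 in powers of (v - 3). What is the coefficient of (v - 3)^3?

q(3) = 0
q′(3) = -13
q′′(3) = -14
q′′′(3) = -6

-1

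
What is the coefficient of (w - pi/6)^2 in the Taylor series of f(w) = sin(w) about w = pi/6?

-1/4

Apply the Taylor formula c_k = f^(k)(a)/k!.
f(pi/6) = 1/2
f′(pi/6) = sqrt(3)/2
f′′(pi/6) = -1/2
Dividing each by k! gives the coefficients c_0, ..., c_2.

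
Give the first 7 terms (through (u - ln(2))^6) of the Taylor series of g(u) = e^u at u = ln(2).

(u - ln(2))^6/360 + (u - ln(2))^5/60 + (u - ln(2))^4/12 + (u - ln(2))^3/3 + (u - ln(2))^2 + 2*(u - ln(2)) + 2

g(ln(2)) = 2
g′(ln(2)) = 2
g′′(ln(2)) = 2
g′′′(ln(2)) = 2
g^(4)(ln(2)) = 2
g^(5)(ln(2)) = 2
g^(6)(ln(2)) = 2
Then c_k = g^(k)(ln(2))/k! gives each Taylor coefficient.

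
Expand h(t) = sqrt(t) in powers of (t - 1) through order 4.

Differentiate repeatedly and evaluate at the center.
[(t - 1)^0] = 1;  [(t - 1)^1] = 1/2;  [(t - 1)^2] = -1/8;  [(t - 1)^3] = 1/16;  [(t - 1)^4] = -5/128.

-5*(t - 1)^4/128 + (t - 1)^3/16 - (t - 1)^2/8 + (t - 1)/2 + 1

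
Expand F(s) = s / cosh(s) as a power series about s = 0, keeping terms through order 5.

Write the quotient as an unknown series and match coefficients against numerator = denominator · series.
F(0) = 0
F′(0) = 1
F′′(0) = 0
F′′′(0) = -3
F^(4)(0) = 0
F^(5)(0) = 25
The Taylor polynomial is Σ F^(k)(0)/k! · s^k.

5*s^5/24 - s^3/2 + s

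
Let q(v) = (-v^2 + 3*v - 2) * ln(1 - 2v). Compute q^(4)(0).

48

Multiply each power in the prefactor through the base expansion.
The coefficient of v^4 in the expansion is 2, so q^(4)(0) = 4! * (2) = 48.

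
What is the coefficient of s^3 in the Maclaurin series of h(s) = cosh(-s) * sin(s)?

Expand each factor separately, then convolve coefficients.

1/3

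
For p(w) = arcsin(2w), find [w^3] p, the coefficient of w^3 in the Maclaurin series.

p(0) = 0
p′(0) = 2
p′′(0) = 0
p′′′(0) = 8
So c_3 = p′′′(0)/3! = 4/3.

4/3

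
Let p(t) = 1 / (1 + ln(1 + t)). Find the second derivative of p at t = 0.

3

Write 1/(1+u) = 1 - u + u^2 - u^3 + ... and substitute the series for u.
The coefficient of t^2 in the expansion is 3/2, so p′′(0) = 2! * (3/2) = 3.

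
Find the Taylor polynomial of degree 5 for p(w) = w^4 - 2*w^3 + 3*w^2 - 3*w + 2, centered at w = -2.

Use the known series and substitute for the argument.
p(-2) = 52
p′(-2) = -71
p′′(-2) = 78
p′′′(-2) = -60
p^(4)(-2) = 24
p^(5)(-2) = 0
Dividing each by k! gives the coefficients c_0, ..., c_5.

(w + 2)^4 - 10*(w + 2)^3 + 39*(w + 2)^2 - 71*(w + 2) + 52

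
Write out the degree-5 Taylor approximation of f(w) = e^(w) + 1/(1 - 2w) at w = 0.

Add the two expansions coefficient-wise.
[w^0] = 2;  [w^1] = 3;  [w^2] = 9/2;  [w^3] = 49/6;  [w^4] = 385/24;  [w^5] = 3841/120.

3841*w^5/120 + 385*w^4/24 + 49*w^3/6 + 9*w^2/2 + 3*w + 2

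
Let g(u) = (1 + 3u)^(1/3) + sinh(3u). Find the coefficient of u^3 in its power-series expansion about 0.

Combine the two series term by term.
g(0) = 1
g′(0) = 4
g′′(0) = -2
g′′′(0) = 37
So c_3 = g′′′(0)/3! = 37/6.

37/6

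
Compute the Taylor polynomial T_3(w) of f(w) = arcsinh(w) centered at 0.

-w^3/6 + w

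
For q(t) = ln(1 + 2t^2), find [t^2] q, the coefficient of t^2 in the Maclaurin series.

2

Compute the successive derivatives at the expansion point and divide by k!.
q(0) = 0
q′(0) = 0
q′′(0) = 4
Dividing each by k! gives the coefficients c_0, ..., c_2.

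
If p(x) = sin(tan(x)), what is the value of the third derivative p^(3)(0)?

1

Plug the Maclaurin series of the inner function into that of the outer and collect terms.
The coefficient of x^3 in the expansion is 1/6, so p′′′(0) = 3! * (1/6) = 1.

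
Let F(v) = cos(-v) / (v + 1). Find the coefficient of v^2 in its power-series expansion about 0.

1/2

Use 1/(1 - r) = Σ r^k on the denominator, then take the Cauchy product.
[v^0] = 1;  [v^1] = -1;  [v^2] = 1/2.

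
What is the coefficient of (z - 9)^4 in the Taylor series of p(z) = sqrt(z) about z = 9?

-5/279936

p(9) = 3
p′(9) = 1/6
p′′(9) = -1/108
p′′′(9) = 1/648
p^(4)(9) = -5/11664
Then c_k = p^(k)(9)/k! gives each Taylor coefficient.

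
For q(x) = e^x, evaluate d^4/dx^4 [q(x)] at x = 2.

e^(2)

The coefficient of (x - 2)^4 in the expansion is e^(2)/24, so q^(4)(2) = 4! * (e^(2)/24) = e^(2).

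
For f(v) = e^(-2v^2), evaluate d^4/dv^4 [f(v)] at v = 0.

From the series, [v^4] f = 2; multiply by 4! = 24 to get 48.

48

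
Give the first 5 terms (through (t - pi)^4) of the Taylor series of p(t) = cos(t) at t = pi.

-(t - pi)^4/24 + (t - pi)^2/2 - 1

[(t - pi)^0] = -1;  [(t - pi)^1] = 0;  [(t - pi)^2] = 1/2;  [(t - pi)^3] = 0;  [(t - pi)^4] = -1/24.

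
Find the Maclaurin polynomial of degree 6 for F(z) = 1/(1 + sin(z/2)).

Plug the Maclaurin series of the inner function into that of the outer and collect terms.
F(0) = 1
F′(0) = -1/2
F′′(0) = 1/2
F′′′(0) = -5/8
F^(4)(0) = 1
F^(5)(0) = -61/32
F^(6)(0) = 17/4

17*z^6/2880 - 61*z^5/3840 + z^4/24 - 5*z^3/48 + z^2/4 - z/2 + 1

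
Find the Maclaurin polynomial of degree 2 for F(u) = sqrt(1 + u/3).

-u^2/72 + u/6 + 1

Compute the successive derivatives at the expansion point and divide by k!.
F(0) = 1
F′(0) = 1/6
F′′(0) = -1/36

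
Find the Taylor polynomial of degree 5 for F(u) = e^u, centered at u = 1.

Compute the successive derivatives at the expansion point and divide by k!.
[(u - 1)^0] = e;  [(u - 1)^1] = e;  [(u - 1)^2] = e/2;  [(u - 1)^3] = e/6;  [(u - 1)^4] = e/24;  [(u - 1)^5] = e/120.

e*(u - 1)^5/120 + e*(u - 1)^4/24 + e*(u - 1)^3/6 + e*(u - 1)^2/2 + e*(u - 1) + e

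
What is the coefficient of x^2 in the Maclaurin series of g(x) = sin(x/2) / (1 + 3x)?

Expand each factor separately, then convolve coefficients.
[x^0] = 0;  [x^1] = 1/2;  [x^2] = -3/2.

-3/2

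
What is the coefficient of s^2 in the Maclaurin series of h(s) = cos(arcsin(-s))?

Substitute the inner expansion into the outer series and collect powers.
h(0) = 1
h′(0) = 0
h′′(0) = -1

-1/2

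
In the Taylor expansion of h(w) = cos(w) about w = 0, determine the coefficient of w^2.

h(0) = 1
h′(0) = 0
h′′(0) = -1
The Taylor polynomial is Σ h^(k)(0)/k! · w^k.

-1/2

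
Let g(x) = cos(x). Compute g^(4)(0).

From the series, [x^4] g = 1/24; multiply by 4! = 24 to get 1.

1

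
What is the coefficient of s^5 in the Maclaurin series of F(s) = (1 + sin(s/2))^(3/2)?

41/40960

Let u equal the inner series; expand the outer function in u and truncate.
F(0) = 1
F′(0) = 3/4
F′′(0) = 3/16
F′′′(0) = -15/64
F^(4)(0) = -39/256
F^(5)(0) = 123/1024
Dividing each by k! gives the coefficients c_0, ..., c_5.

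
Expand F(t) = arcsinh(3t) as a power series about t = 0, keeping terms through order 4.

-9*t^3/2 + 3*t

Apply the Taylor formula c_k = f^(k)(a)/k!.
[t^0] = 0;  [t^1] = 3;  [t^2] = 0;  [t^3] = -9/2;  [t^4] = 0.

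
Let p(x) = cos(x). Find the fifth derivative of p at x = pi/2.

-1

The coefficient of (x - pi/2)^5 in the expansion is -1/120, so p^(5)(pi/2) = 5! * (-1/120) = -1.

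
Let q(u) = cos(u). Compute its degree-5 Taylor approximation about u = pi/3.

[(u - pi/3)^0] = 1/2;  [(u - pi/3)^1] = -sqrt(3)/2;  [(u - pi/3)^2] = -1/4;  [(u - pi/3)^3] = sqrt(3)/12;  [(u - pi/3)^4] = 1/48;  [(u - pi/3)^5] = -sqrt(3)/240.

-sqrt(3)*(u - pi/3)^5/240 + (u - pi/3)^4/48 + sqrt(3)*(u - pi/3)^3/12 - (u - pi/3)^2/4 - sqrt(3)*(u - pi/3)/2 + 1/2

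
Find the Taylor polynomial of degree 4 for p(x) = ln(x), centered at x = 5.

-(x - 5)^4/2500 + (x - 5)^3/375 - (x - 5)^2/50 + (x - 5)/5 + ln(5)

p(5) = ln(5)
p′(5) = 1/5
p′′(5) = -1/25
p′′′(5) = 2/125
p^(4)(5) = -6/625
Dividing each by k! gives the coefficients c_0, ..., c_4.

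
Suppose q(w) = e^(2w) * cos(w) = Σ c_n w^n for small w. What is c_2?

Multiply the two series term by term and collect like powers.
q(0) = 1
q′(0) = 2
q′′(0) = 3
Dividing each by k! gives the coefficients c_0, ..., c_2.

3/2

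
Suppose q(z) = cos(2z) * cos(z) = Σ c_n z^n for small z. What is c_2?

-5/2

Multiply the two series term by term and collect like powers.
[z^0] = 1;  [z^1] = 0;  [z^2] = -5/2.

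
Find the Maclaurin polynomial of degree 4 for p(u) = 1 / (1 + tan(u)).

5*u^4/3 - 4*u^3/3 + u^2 - u + 1

Write 1/(1+u) = 1 - u + u^2 - u^3 + ... and substitute the series for u.
[u^0] = 1;  [u^1] = -1;  [u^2] = 1;  [u^3] = -4/3;  [u^4] = 5/3.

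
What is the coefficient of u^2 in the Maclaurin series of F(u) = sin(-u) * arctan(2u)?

-2

Multiply the two series term by term and collect like powers.
F(0) = 0
F′(0) = 0
F′′(0) = -4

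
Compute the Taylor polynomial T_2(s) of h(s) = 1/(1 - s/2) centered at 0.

s^2/4 + s/2 + 1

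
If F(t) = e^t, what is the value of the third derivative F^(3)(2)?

From the series, [(t - 2)^3] F = e^(2)/6; multiply by 3! = 6 to get e^(2).

e^(2)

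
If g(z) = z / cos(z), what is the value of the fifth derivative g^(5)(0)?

Divide the numerator series by the denominator series (power-series long division).
From the series, [z^5] g = 5/24; multiply by 5! = 120 to get 25.

25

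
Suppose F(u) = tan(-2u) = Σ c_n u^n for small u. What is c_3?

Use the known series and substitute for the argument.
[u^0] = 0;  [u^1] = -2;  [u^2] = 0;  [u^3] = -8/3.
So c_3 = F′′′(0)/3! = -8/3.

-8/3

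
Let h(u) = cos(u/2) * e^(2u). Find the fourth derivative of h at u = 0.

Expand each factor separately, then convolve coefficients.
The coefficient of u^4 in the expansion is 161/384, so h^(4)(0) = 4! * (161/384) = 161/16.

161/16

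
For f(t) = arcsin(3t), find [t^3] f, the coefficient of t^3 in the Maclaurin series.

[t^0] = 0;  [t^1] = 3;  [t^2] = 0;  [t^3] = 9/2.
So c_3 = f′′′(0)/3! = 9/2.

9/2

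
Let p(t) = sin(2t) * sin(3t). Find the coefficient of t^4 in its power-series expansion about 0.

Expand each factor separately, then convolve coefficients.
[t^0] = 0;  [t^1] = 0;  [t^2] = 6;  [t^3] = 0;  [t^4] = -13.

-13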